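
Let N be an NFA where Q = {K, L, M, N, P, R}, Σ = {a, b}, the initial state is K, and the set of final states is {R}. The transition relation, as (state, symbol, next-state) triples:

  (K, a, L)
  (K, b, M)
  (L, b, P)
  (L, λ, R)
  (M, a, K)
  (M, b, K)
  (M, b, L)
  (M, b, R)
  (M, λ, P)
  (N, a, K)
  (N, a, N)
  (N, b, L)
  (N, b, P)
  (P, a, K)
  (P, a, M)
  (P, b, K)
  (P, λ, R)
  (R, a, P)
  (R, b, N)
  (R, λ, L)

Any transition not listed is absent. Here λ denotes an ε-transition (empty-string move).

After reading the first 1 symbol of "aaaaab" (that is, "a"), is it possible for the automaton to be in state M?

No

Start in {K}.
Read 'a': K→{L}; union {L}; ε-closure = {L, R}.
State M is not in {L, R}.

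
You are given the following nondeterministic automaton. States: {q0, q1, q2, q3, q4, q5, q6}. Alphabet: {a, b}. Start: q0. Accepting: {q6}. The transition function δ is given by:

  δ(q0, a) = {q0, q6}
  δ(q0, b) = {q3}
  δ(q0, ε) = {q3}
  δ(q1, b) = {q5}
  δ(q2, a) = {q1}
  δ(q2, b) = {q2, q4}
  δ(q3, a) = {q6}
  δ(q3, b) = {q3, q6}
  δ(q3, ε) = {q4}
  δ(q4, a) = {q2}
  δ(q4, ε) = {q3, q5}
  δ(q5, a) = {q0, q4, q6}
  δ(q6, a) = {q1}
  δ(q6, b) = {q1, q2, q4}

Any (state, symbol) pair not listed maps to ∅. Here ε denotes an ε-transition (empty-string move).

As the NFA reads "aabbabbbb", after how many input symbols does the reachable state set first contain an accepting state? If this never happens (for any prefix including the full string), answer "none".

Start: ε-closure({q0}) = {q0, q3, q4, q5}.
Read 'a': q0→{q0, q6}, q3→{q6}, q4→{q2}, q5→{q0, q4, q6}; union {q0, q2, q4, q6}; ε-closure = {q0, q2, q3, q4, q5, q6}.
None of the earlier sets intersect F, but {q0, q2, q3, q4, q5, q6} does.

1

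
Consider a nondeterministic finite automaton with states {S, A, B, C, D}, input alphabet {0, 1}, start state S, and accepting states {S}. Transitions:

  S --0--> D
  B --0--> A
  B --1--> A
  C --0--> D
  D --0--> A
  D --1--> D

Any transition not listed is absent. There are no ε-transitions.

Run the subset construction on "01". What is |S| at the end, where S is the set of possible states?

Start in {S}.
Read '0': S→{D}; now {D}.
Read '1': D→{D}; now {D}.
That set has 1 state.

1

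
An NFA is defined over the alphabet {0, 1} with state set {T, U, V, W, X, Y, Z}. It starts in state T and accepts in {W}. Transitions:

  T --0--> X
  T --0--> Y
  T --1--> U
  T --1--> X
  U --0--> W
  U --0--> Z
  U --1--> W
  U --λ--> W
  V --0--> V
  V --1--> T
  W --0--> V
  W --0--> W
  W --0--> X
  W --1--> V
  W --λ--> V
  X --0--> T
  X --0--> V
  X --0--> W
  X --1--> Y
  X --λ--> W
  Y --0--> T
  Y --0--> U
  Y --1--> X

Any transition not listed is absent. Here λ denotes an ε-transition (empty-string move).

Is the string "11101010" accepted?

Start in {T}.
Read '1': {T} → {U, V, W, X}.
Read '1': {U, V, W, X} → {T, V, W, Y}.
Read '1': {T, V, W, Y} → {T, U, V, W, X}.
Read '0': {T, U, V, W, X} → {T, V, W, X, Y, Z}.
Read '1': {T, V, W, X, Y, Z} → {T, U, V, W, X, Y}.
Read '0': {T, U, V, W, X, Y} → {T, U, V, W, X, Y, Z}.
Read '1': {T, U, V, W, X, Y, Z} → {T, U, V, W, X, Y}.
Read '0': {T, U, V, W, X, Y} → {T, U, V, W, X, Y, Z}.
The final set {T, U, V, W, X, Y, Z} contains the accepting state W.

Yes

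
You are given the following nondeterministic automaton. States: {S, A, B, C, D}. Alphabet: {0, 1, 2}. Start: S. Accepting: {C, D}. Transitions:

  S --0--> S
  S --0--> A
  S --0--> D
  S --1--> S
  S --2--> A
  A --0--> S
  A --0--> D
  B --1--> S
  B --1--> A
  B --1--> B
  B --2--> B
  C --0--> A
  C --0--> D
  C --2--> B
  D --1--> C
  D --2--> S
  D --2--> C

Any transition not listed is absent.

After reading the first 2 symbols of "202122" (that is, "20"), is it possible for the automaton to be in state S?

Start in {S}.
Read '2': S→{A}; now {A}.
Read '0': A→{S, D}; now {S, D}.
State S is in {S, D}.

Yes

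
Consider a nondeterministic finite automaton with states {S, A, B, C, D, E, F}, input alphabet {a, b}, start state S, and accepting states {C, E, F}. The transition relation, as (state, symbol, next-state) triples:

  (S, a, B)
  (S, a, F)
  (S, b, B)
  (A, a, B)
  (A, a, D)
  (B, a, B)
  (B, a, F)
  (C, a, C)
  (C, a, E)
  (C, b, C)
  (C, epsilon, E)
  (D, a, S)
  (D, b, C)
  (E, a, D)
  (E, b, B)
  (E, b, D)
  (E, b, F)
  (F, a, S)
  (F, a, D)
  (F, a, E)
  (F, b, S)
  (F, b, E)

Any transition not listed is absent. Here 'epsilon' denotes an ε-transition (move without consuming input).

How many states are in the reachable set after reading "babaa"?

5

Start in {S}.
Read 'b': {S} → {B}.
Read 'a': {B} → {B, F}.
Read 'b': {B, F} → {S, E}.
Read 'a': {S, E} → {B, D, F}.
Read 'a': {B, D, F} → {S, B, D, E, F}.
That set has 5 states.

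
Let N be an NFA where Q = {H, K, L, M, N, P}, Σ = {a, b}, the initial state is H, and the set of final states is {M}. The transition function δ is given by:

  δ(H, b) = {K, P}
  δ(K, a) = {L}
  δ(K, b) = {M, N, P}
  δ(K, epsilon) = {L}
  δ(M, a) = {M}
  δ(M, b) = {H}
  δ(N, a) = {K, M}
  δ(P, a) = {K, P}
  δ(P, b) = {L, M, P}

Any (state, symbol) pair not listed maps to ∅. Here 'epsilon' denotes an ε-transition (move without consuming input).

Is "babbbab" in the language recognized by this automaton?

Start in {H}.
Read 'b': {H} → {K, L, P}.
Read 'a': {K, L, P} → {K, L, P}.
Read 'b': {K, L, P} → {L, M, N, P}.
Read 'b': {L, M, N, P} → {H, L, M, P}.
Read 'b': {H, L, M, P} → {H, K, L, M, P}.
Read 'a': {H, K, L, M, P} → {K, L, M, P}.
Read 'b': {K, L, M, P} → {H, L, M, N, P}.
The final set {H, L, M, N, P} contains the accepting state M.

Yes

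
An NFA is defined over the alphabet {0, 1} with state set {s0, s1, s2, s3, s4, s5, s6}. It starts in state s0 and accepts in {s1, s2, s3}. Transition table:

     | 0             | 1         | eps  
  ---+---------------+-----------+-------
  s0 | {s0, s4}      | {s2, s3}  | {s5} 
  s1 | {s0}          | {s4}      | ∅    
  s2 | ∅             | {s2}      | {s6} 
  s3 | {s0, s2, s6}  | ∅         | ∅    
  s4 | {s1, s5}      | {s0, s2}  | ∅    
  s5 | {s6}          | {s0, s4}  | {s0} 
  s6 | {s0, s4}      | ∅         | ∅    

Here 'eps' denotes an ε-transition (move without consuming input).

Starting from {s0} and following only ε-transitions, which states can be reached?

Begin with {s0}.
ε-move s0 → s5; add s5.

{s0, s5}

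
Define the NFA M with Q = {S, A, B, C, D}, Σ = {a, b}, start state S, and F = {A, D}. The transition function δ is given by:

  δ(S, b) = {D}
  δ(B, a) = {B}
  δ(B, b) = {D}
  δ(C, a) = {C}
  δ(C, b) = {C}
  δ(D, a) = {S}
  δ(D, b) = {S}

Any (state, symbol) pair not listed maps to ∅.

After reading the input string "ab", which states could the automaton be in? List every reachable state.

∅

Start in {S}.
Read 'a': S→∅; now ∅.
The set is empty and remains empty for the remaining 1 symbol.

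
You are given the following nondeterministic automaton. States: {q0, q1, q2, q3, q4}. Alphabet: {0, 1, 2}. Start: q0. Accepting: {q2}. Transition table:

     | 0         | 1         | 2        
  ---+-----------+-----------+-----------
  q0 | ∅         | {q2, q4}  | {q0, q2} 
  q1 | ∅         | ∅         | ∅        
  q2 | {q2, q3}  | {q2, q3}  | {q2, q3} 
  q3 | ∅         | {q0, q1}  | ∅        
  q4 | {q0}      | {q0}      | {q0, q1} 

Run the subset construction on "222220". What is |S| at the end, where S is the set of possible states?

2

Start in {q0}.
Read '2': {q0} → {q0, q2}.
Read '2': {q0, q2} → {q0, q2, q3}.
Read '2': {q0, q2, q3} → {q0, q2, q3}.
Read '2': {q0, q2, q3} → {q0, q2, q3}.
Read '2': {q0, q2, q3} → {q0, q2, q3}.
Read '0': {q0, q2, q3} → {q2, q3}.
That set has 2 states.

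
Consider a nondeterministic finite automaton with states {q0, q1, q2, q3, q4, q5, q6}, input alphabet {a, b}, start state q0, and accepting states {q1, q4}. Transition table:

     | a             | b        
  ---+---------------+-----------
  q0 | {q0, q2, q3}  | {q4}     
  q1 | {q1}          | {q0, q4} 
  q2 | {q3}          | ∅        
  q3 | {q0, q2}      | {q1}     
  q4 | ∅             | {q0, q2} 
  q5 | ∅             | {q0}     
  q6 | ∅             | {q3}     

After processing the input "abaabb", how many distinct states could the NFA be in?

Start in {q0}.
Read 'a': q0→{q0, q2, q3}; now {q0, q2, q3}.
Read 'b': q0→{q4}, q2→∅, q3→{q1}; now {q1, q4}.
Read 'a': q1→{q1}, q4→∅; now {q1}.
Read 'a': q1→{q1}; now {q1}.
Read 'b': q1→{q0, q4}; now {q0, q4}.
Read 'b': q0→{q4}, q4→{q0, q2}; now {q0, q2, q4}.
That set has 3 states.

3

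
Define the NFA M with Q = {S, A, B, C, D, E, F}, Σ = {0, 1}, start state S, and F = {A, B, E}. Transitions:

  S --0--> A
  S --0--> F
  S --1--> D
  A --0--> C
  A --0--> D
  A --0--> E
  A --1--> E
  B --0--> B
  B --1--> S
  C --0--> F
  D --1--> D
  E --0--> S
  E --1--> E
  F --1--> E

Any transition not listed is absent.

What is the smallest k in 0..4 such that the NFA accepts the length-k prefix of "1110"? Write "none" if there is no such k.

none

Start in {S}.
Read '1': S→{D}; now {D}.
Read '1': D→{D}; now {D}.
Read '1': D→{D}; now {D}.
Read '0': D→∅; now ∅.
No reachable set along the way intersects F.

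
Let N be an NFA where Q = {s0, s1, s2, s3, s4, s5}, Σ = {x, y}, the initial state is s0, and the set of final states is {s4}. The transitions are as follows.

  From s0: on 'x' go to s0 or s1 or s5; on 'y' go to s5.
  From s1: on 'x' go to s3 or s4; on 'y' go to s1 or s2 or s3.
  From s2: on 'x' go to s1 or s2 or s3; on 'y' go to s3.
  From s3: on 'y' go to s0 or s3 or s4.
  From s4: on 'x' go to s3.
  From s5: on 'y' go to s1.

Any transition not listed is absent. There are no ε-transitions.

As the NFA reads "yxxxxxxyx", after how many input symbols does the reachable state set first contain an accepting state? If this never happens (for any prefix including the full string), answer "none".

Start in {s0}.
Read 'y': s0→{s5}; now {s5}.
Read 'x': s5→∅; now ∅.
The set is empty and remains empty for the remaining 7 symbols.
No reachable set along the way intersects F.

none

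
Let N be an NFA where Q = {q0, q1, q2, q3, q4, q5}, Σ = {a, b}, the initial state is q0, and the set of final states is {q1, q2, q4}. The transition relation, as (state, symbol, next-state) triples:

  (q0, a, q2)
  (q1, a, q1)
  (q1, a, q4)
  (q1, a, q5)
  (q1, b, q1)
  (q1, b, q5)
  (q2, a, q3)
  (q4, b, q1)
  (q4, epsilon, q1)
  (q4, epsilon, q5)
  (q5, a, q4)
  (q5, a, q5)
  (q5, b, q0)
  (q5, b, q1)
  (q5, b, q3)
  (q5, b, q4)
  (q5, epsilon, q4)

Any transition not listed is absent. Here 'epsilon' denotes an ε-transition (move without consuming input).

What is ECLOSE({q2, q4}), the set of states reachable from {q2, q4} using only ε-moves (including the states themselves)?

Begin with {q2, q4}.
ε-move q4 → q1; add q1.
ε-move q4 → q5; add q5.

{q1, q2, q4, q5}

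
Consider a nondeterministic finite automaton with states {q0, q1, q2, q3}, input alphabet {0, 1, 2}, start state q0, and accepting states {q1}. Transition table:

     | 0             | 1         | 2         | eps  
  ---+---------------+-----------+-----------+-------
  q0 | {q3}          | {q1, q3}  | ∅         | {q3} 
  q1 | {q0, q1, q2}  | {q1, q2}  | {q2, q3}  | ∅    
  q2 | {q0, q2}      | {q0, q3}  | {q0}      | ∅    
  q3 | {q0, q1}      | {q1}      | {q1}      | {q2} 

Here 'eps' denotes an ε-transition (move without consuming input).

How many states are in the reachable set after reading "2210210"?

4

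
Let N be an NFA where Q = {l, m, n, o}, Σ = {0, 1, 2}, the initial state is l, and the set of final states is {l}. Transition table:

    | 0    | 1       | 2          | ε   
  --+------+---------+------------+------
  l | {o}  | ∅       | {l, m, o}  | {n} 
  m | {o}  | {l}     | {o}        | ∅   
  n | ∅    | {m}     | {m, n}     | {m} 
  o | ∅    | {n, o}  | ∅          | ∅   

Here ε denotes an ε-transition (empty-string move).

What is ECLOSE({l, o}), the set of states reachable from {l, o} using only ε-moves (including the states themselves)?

{l, m, n, o}

Begin with {l, o}.
ε-move l → n; add n.
ε-move n → m; add m.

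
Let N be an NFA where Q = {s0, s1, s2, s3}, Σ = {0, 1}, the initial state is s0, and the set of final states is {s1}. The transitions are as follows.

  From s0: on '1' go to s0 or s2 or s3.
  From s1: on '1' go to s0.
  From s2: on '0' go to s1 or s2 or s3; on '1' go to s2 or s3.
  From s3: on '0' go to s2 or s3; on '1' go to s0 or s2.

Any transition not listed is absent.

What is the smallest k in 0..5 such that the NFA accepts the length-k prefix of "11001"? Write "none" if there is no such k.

Start in {s0}.
Read '1': {s0} → {s0, s2, s3}.
Read '1': {s0, s2, s3} → {s0, s2, s3}.
Read '0': {s0, s2, s3} → {s1, s2, s3}.
None of the earlier sets intersect F, but {s1, s2, s3} does.

3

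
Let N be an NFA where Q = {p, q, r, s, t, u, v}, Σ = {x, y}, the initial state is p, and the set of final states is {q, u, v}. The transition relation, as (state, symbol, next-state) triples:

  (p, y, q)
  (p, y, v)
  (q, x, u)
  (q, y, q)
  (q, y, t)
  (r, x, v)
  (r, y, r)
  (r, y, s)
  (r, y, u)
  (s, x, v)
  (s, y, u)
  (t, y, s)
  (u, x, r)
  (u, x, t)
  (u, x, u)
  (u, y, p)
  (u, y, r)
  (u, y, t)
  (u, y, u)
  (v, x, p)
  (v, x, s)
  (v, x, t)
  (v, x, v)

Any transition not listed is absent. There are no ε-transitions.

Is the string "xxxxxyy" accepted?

No

Start in {p}.
Read 'x': p→∅; now ∅.
The set is empty and remains empty for the remaining 6 symbols.
The final set ∅ contains no accepting state.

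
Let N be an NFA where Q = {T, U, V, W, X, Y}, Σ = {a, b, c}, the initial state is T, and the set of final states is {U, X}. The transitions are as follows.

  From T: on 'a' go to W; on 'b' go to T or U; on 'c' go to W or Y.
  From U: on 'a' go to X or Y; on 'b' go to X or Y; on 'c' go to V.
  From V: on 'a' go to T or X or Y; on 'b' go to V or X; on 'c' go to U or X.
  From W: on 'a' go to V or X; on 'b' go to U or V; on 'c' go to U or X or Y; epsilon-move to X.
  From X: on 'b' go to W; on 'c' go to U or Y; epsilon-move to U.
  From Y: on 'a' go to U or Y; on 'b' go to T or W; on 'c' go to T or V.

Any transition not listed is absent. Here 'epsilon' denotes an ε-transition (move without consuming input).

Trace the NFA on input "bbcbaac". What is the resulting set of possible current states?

Start in {T}.
Read 'b': {T} → {T, U}.
Read 'b': {T, U} → {T, U, X, Y}.
Read 'c': {T, U, X, Y} → {T, U, V, W, X, Y}.
Read 'b': {T, U, V, W, X, Y} → {T, U, V, W, X, Y}.
Read 'a': {T, U, V, W, X, Y} → {T, U, V, W, X, Y}.
Read 'a': {T, U, V, W, X, Y} → {T, U, V, W, X, Y}.
Read 'c': {T, U, V, W, X, Y} → {T, U, V, W, X, Y}.

{T, U, V, W, X, Y}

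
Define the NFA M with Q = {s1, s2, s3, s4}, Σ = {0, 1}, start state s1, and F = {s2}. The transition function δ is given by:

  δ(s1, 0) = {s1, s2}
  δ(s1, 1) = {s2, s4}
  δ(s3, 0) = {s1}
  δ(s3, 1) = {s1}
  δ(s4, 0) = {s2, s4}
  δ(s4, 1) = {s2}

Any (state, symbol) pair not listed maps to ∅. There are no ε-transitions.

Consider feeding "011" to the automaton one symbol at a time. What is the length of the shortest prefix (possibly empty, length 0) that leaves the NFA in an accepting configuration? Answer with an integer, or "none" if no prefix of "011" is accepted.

1

Start in {s1}.
Read '0': s1→{s1, s2}; now {s1, s2}.
None of the earlier sets intersect F, but {s1, s2} does.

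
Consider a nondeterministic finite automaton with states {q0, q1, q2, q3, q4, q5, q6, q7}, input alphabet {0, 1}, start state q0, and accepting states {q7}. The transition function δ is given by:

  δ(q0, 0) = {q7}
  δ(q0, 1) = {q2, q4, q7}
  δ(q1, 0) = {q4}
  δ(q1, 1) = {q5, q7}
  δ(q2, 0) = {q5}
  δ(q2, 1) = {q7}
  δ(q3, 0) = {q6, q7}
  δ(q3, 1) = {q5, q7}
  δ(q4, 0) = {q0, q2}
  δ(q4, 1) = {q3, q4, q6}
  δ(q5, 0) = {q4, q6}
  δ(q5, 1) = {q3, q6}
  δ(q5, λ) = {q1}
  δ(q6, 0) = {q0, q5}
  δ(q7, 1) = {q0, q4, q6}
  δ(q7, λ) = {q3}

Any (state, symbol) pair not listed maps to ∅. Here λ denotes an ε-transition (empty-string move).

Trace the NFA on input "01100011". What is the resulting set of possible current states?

{q0, q1, q2, q3, q4, q5, q6, q7}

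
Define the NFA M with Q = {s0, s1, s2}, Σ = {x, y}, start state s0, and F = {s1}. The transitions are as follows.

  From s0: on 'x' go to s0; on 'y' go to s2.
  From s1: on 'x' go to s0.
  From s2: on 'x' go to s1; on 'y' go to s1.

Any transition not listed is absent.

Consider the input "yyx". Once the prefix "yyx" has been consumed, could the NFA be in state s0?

Yes

Start in {s0}.
Read 'y': s0→{s2}; now {s2}.
Read 'y': s2→{s1}; now {s1}.
Read 'x': s1→{s0}; now {s0}.
State s0 is in {s0}.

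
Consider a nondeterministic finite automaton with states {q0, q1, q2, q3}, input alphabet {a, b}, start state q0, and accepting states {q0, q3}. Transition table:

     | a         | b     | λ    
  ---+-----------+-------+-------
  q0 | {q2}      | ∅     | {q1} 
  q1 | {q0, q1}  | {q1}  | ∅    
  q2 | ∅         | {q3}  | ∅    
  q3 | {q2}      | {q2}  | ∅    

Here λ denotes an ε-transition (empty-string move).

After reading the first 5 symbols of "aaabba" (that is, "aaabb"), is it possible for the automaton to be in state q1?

Start: ε-closure({q0}) = {q0, q1}.
Read 'a': q0→{q2}, q1→{q0, q1}; now {q0, q1, q2}.
Read 'a': q0→{q2}, q1→{q0, q1}, q2→∅; now {q0, q1, q2}.
Read 'a': q0→{q2}, q1→{q0, q1}, q2→∅; now {q0, q1, q2}.
Read 'b': q0→∅, q1→{q1}, q2→{q3}; now {q1, q3}.
Read 'b': q1→{q1}, q3→{q2}; now {q1, q2}.
State q1 is in {q1, q2}.

Yes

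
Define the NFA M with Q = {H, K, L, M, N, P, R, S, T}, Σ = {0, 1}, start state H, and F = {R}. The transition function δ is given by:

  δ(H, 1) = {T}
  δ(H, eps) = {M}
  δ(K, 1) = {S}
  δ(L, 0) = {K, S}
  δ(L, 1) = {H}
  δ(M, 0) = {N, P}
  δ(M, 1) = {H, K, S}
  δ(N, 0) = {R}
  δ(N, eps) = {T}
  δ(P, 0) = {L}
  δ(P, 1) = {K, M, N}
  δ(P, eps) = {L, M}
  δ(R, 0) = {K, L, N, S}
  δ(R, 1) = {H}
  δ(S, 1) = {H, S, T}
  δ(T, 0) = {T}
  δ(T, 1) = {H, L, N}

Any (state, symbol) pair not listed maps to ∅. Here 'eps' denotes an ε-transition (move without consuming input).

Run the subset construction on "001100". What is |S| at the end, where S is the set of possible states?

Start: ε-closure({H}) = {H, M}.
Read '0': H→∅, M→{N, P}; union {N, P}; ε-closure = {L, M, N, P, T}.
Read '0': L→{K, S}, M→{N, P}, N→{R}, P→{L}, T→{T}; union {K, L, N, P, R, S, T}; ε-closure = {K, L, M, N, P, R, S, T}.
Read '1': K→{S}, L→{H}, M→{H, K, S}, N→∅, P→{K, M, N}, R→{H}, S→{H, S, T}, T→{H, L, N}; now {H, K, L, M, N, S, T}.
Read '1': H→{T}, K→{S}, L→{H}, M→{H, K, S}, N→∅, S→{H, S, T}, T→{H, L, N}; union {H, K, L, N, S, T}; ε-closure = {H, K, L, M, N, S, T}.
Read '0': H→∅, K→∅, L→{K, S}, M→{N, P}, N→{R}, S→∅, T→{T}; union {K, N, P, R, S, T}; ε-closure = {K, L, M, N, P, R, S, T}.
Read '0': K→∅, L→{K, S}, M→{N, P}, N→{R}, P→{L}, R→{K, L, N, S}, S→∅, T→{T}; union {K, L, N, P, R, S, T}; ε-closure = {K, L, M, N, P, R, S, T}.
That set has 8 states.

8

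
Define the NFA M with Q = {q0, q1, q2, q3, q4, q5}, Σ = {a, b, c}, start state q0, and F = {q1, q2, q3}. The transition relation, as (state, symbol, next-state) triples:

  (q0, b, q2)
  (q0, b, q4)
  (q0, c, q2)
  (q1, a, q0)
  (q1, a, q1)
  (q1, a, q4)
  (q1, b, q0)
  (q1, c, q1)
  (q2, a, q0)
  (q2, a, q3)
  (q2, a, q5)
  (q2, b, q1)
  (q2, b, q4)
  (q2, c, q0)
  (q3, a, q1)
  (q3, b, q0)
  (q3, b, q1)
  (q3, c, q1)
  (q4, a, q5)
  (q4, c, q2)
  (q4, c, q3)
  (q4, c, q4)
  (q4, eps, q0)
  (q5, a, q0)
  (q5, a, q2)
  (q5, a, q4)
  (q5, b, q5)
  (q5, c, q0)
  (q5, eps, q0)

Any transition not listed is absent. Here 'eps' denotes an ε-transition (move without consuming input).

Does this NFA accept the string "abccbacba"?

No

Start in {q0}.
Read 'a': {q0} → ∅.
The set is empty and remains empty for the remaining 8 symbols.
The final set ∅ contains no accepting state.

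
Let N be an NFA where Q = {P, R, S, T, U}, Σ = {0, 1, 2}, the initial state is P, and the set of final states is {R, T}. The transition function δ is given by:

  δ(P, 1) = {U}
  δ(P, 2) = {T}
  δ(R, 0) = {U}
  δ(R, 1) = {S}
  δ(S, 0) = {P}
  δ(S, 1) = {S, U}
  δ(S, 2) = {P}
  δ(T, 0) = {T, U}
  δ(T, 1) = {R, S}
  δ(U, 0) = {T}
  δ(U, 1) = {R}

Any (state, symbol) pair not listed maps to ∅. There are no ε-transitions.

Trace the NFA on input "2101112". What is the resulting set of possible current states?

Start in {P}.
Read '2': {P} → {T}.
Read '1': {T} → {R, S}.
Read '0': {R, S} → {P, U}.
Read '1': {P, U} → {R, U}.
Read '1': {R, U} → {R, S}.
Read '1': {R, S} → {S, U}.
Read '2': {S, U} → {P}.

{P}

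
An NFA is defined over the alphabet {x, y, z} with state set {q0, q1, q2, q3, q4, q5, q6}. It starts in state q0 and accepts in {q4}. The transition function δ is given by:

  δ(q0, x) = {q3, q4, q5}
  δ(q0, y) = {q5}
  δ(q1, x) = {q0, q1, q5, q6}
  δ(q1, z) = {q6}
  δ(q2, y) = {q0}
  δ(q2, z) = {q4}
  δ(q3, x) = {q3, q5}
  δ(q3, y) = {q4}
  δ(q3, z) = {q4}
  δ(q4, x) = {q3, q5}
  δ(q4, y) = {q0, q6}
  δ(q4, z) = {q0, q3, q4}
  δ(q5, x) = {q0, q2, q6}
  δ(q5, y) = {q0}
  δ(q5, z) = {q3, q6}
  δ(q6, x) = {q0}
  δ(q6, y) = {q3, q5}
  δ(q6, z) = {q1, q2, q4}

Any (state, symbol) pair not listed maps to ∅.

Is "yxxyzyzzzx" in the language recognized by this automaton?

Yes

Start in {q0}.
Read 'y': q0→{q5}; now {q5}.
Read 'x': q5→{q0, q2, q6}; now {q0, q2, q6}.
Read 'x': q0→{q3, q4, q5}, q2→∅, q6→{q0}; now {q0, q3, q4, q5}.
Read 'y': q0→{q5}, q3→{q4}, q4→{q0, q6}, q5→{q0}; now {q0, q4, q5, q6}.
Read 'z': q0→∅, q4→{q0, q3, q4}, q5→{q3, q6}, q6→{q1, q2, q4}; now {q0, q1, q2, q3, q4, q6}.
Read 'y': q0→{q5}, q1→∅, q2→{q0}, q3→{q4}, q4→{q0, q6}, q6→{q3, q5}; now {q0, q3, q4, q5, q6}.
Read 'z': q0→∅, q3→{q4}, q4→{q0, q3, q4}, q5→{q3, q6}, q6→{q1, q2, q4}; now {q0, q1, q2, q3, q4, q6}.
Read 'z': q0→∅, q1→{q6}, q2→{q4}, q3→{q4}, q4→{q0, q3, q4}, q6→{q1, q2, q4}; now {q0, q1, q2, q3, q4, q6}.
Read 'z': q0→∅, q1→{q6}, q2→{q4}, q3→{q4}, q4→{q0, q3, q4}, q6→{q1, q2, q4}; now {q0, q1, q2, q3, q4, q6}.
Read 'x': q0→{q3, q4, q5}, q1→{q0, q1, q5, q6}, q2→∅, q3→{q3, q5}, q4→{q3, q5}, q6→{q0}; now {q0, q1, q3, q4, q5, q6}.
The final set {q0, q1, q3, q4, q5, q6} contains the accepting state q4.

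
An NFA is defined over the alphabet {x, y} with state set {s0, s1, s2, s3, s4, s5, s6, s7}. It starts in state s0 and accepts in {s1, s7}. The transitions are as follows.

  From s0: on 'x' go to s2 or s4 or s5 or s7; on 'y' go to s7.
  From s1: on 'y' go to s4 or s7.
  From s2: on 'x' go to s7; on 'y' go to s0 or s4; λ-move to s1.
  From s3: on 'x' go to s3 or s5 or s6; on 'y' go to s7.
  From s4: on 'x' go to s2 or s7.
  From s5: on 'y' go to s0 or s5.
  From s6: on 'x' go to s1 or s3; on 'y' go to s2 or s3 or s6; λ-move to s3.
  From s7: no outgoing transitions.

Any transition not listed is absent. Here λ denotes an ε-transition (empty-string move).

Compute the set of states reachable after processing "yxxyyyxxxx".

∅

Start in {s0}.
Read 'y': s0→{s7}; now {s7}.
Read 'x': s7→∅; now ∅.
The set is empty and remains empty for the remaining 8 symbols.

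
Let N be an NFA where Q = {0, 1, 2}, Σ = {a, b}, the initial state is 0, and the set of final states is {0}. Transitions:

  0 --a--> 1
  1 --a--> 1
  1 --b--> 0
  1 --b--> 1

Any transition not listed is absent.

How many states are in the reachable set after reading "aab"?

2

Start in {0}.
Read 'a': {0} → {1}.
Read 'a': {1} → {1}.
Read 'b': {1} → {0, 1}.
That set has 2 states.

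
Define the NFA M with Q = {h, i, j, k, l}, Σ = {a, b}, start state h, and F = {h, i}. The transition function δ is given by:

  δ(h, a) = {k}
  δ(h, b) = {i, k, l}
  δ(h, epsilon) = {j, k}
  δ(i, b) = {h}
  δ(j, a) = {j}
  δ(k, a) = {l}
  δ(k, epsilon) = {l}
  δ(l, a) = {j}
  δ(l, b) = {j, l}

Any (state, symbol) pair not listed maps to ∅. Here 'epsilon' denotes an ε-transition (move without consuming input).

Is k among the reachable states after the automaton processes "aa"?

Start: ε-closure({h}) = {h, j, k, l}.
Read 'a': h→{k}, j→{j}, k→{l}, l→{j}; now {j, k, l}.
Read 'a': j→{j}, k→{l}, l→{j}; now {j, l}.
State k is not in {j, l}.

No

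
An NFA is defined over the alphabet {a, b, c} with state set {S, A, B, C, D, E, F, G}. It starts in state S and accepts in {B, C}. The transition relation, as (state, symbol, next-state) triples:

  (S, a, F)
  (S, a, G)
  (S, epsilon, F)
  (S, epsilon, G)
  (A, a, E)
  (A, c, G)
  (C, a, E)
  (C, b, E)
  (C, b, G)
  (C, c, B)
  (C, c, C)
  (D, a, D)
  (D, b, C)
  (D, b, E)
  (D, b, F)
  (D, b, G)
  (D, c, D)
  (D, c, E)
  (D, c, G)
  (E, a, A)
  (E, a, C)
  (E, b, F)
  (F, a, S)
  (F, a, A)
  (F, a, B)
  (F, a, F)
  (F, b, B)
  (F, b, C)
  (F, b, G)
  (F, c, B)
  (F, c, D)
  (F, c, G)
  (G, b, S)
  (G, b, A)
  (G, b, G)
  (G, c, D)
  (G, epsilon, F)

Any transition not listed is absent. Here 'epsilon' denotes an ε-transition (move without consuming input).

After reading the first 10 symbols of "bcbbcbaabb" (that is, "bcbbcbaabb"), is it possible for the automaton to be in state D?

Start: ε-closure({S}) = {S, F, G}.
Read 'b': S→∅, F→{B, C, G}, G→{S, A, G}; union {S, A, B, C, G}; ε-closure = {S, A, B, C, F, G}.
Read 'c': S→∅, A→{G}, B→∅, C→{B, C}, F→{B, D, G}, G→{D}; union {B, C, D, G}; ε-closure = {B, C, D, F, G}.
Read 'b': B→∅, C→{E, G}, D→{C, E, F, G}, F→{B, C, G}, G→{S, A, G}; now {S, A, B, C, E, F, G}.
Read 'b': S→∅, A→∅, B→∅, C→{E, G}, E→{F}, F→{B, C, G}, G→{S, A, G}; now {S, A, B, C, E, F, G}.
Read 'c': S→∅, A→{G}, B→∅, C→{B, C}, E→∅, F→{B, D, G}, G→{D}; union {B, C, D, G}; ε-closure = {B, C, D, F, G}.
Read 'b': B→∅, C→{E, G}, D→{C, E, F, G}, F→{B, C, G}, G→{S, A, G}; now {S, A, B, C, E, F, G}.
Read 'a': S→{F, G}, A→{E}, B→∅, C→{E}, E→{A, C}, F→{S, A, B, F}, G→∅; now {S, A, B, C, E, F, G}.
Read 'a': S→{F, G}, A→{E}, B→∅, C→{E}, E→{A, C}, F→{S, A, B, F}, G→∅; now {S, A, B, C, E, F, G}.
Read 'b': S→∅, A→∅, B→∅, C→{E, G}, E→{F}, F→{B, C, G}, G→{S, A, G}; now {S, A, B, C, E, F, G}.
Read 'b': S→∅, A→∅, B→∅, C→{E, G}, E→{F}, F→{B, C, G}, G→{S, A, G}; now {S, A, B, C, E, F, G}.
State D is not in {S, A, B, C, E, F, G}.

No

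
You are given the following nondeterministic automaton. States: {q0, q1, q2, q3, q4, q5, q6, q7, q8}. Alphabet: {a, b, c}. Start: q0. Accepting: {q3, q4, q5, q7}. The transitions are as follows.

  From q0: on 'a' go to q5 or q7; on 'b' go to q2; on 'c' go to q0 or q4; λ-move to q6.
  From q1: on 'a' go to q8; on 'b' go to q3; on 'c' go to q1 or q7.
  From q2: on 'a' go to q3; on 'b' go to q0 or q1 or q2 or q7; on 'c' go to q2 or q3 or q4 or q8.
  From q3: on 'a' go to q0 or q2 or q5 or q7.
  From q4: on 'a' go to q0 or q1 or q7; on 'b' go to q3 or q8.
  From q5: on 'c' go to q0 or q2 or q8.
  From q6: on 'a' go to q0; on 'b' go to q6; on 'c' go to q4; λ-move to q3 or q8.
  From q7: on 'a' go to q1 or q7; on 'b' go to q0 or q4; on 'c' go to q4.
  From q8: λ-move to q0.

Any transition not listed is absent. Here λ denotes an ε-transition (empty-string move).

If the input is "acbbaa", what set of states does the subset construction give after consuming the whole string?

Start: ε-closure({q0}) = {q0, q3, q6, q8}.
Read 'a': q0→{q5, q7}, q3→{q0, q2, q5, q7}, q6→{q0}, q8→∅; union {q0, q2, q5, q7}; ε-closure = {q0, q2, q3, q5, q6, q7, q8}.
Read 'c': q0→{q0, q4}, q2→{q2, q3, q4, q8}, q3→∅, q5→{q0, q2, q8}, q6→{q4}, q7→{q4}, q8→∅; union {q0, q2, q3, q4, q8}; ε-closure = {q0, q2, q3, q4, q6, q8}.
Read 'b': q0→{q2}, q2→{q0, q1, q2, q7}, q3→∅, q4→{q3, q8}, q6→{q6}, q8→∅; now {q0, q1, q2, q3, q6, q7, q8}.
Read 'b': q0→{q2}, q1→{q3}, q2→{q0, q1, q2, q7}, q3→∅, q6→{q6}, q7→{q0, q4}, q8→∅; union {q0, q1, q2, q3, q4, q6, q7}; ε-closure = {q0, q1, q2, q3, q4, q6, q7, q8}.
Read 'a': q0→{q5, q7}, q1→{q8}, q2→{q3}, q3→{q0, q2, q5, q7}, q4→{q0, q1, q7}, q6→{q0}, q7→{q1, q7}, q8→∅; union {q0, q1, q2, q3, q5, q7, q8}; ε-closure = {q0, q1, q2, q3, q5, q6, q7, q8}.
Read 'a': q0→{q5, q7}, q1→{q8}, q2→{q3}, q3→{q0, q2, q5, q7}, q5→∅, q6→{q0}, q7→{q1, q7}, q8→∅; union {q0, q1, q2, q3, q5, q7, q8}; ε-closure = {q0, q1, q2, q3, q5, q6, q7, q8}.

{q0, q1, q2, q3, q5, q6, q7, q8}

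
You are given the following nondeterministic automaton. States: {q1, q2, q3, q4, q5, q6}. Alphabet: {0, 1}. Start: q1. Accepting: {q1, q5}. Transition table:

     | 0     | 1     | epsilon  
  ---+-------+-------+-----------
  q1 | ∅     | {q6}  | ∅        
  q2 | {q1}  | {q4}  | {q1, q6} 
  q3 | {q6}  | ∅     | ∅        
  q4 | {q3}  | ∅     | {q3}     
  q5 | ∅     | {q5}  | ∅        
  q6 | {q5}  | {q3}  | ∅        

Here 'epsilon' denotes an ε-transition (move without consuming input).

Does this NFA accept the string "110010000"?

No

Start in {q1}.
Read '1': q1→{q6}; now {q6}.
Read '1': q6→{q3}; now {q3}.
Read '0': q3→{q6}; now {q6}.
Read '0': q6→{q5}; now {q5}.
Read '1': q5→{q5}; now {q5}.
Read '0': q5→∅; now ∅.
The set is empty and remains empty for the remaining 3 symbols.
The final set ∅ contains no accepting state.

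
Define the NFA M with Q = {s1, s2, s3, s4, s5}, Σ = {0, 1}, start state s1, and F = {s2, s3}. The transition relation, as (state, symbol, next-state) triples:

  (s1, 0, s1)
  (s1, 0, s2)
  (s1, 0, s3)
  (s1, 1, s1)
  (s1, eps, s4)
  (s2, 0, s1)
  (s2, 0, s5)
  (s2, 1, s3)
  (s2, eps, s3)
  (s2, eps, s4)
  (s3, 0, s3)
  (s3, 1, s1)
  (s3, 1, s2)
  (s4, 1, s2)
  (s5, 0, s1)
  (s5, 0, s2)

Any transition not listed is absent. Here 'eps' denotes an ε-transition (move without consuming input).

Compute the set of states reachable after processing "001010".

{s1, s2, s3, s4, s5}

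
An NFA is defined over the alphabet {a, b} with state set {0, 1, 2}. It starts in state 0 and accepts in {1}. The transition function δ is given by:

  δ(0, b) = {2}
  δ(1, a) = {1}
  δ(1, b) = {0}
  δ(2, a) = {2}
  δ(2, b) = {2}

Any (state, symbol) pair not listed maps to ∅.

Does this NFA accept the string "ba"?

Start in {0}.
Read 'b': 0→{2}; now {2}.
Read 'a': 2→{2}; now {2}.
The final set {2} contains no accepting state.

No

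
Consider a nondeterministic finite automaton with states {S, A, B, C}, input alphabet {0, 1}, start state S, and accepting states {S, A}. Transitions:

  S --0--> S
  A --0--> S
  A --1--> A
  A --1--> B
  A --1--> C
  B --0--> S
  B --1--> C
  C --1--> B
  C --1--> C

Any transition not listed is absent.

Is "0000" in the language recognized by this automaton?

Yes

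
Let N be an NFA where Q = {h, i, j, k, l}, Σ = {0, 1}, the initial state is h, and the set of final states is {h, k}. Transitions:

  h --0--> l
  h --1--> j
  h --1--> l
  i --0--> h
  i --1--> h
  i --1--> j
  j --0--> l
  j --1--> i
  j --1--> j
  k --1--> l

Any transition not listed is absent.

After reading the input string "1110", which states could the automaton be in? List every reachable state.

Start in {h}.
Read '1': h→{j, l}; now {j, l}.
Read '1': j→{i, j}, l→∅; now {i, j}.
Read '1': i→{h, j}, j→{i, j}; now {h, i, j}.
Read '0': h→{l}, i→{h}, j→{l}; now {h, l}.

{h, l}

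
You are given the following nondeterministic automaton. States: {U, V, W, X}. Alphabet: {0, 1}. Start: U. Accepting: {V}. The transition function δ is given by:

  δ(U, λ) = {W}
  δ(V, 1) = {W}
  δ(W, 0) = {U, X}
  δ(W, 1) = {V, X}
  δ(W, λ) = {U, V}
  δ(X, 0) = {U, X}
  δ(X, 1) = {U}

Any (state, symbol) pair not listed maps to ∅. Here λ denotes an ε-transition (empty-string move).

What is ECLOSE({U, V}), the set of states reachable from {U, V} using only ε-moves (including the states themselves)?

{U, V, W}

Begin with {U, V}.
ε-move U → W; add W.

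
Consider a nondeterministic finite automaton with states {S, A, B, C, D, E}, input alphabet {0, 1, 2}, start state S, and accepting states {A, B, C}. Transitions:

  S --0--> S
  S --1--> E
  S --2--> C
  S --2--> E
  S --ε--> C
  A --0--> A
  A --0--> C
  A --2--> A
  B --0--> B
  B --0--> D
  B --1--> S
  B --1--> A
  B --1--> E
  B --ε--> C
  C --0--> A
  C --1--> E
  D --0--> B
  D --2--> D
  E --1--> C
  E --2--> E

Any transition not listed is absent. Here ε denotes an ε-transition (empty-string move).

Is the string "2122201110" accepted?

No

Start: ε-closure({S}) = {S, C}.
Read '2': {S, C} → {C, E}.
Read '1': {C, E} → {C, E}.
Read '2': {C, E} → {E}.
Read '2': {E} → {E}.
Read '2': {E} → {E}.
Read '0': {E} → ∅.
The set is empty and remains empty for the remaining 4 symbols.
The final set ∅ contains no accepting state.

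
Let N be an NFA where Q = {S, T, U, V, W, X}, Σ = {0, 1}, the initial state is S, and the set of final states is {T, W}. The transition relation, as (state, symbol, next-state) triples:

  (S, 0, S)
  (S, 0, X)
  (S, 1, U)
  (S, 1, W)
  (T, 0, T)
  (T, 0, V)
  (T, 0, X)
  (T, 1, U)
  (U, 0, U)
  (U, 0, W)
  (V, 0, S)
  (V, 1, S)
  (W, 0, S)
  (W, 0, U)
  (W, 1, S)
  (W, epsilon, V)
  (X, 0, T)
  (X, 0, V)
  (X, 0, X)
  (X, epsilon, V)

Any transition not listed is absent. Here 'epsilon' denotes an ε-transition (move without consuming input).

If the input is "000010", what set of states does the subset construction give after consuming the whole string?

Start in {S}.
Read '0': {S} → {S, V, X}.
Read '0': {S, V, X} → {S, T, V, X}.
Read '0': {S, T, V, X} → {S, T, V, X}.
Read '0': {S, T, V, X} → {S, T, V, X}.
Read '1': {S, T, V, X} → {S, U, V, W}.
Read '0': {S, U, V, W} → {S, U, V, W, X}.

{S, U, V, W, X}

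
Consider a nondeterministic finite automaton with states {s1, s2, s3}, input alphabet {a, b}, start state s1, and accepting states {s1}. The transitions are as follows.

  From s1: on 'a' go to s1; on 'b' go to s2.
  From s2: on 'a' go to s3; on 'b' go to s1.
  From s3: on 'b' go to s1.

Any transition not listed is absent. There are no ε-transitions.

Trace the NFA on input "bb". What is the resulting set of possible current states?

{s1}

Start in {s1}.
Read 'b': s1→{s2}; now {s2}.
Read 'b': s2→{s1}; now {s1}.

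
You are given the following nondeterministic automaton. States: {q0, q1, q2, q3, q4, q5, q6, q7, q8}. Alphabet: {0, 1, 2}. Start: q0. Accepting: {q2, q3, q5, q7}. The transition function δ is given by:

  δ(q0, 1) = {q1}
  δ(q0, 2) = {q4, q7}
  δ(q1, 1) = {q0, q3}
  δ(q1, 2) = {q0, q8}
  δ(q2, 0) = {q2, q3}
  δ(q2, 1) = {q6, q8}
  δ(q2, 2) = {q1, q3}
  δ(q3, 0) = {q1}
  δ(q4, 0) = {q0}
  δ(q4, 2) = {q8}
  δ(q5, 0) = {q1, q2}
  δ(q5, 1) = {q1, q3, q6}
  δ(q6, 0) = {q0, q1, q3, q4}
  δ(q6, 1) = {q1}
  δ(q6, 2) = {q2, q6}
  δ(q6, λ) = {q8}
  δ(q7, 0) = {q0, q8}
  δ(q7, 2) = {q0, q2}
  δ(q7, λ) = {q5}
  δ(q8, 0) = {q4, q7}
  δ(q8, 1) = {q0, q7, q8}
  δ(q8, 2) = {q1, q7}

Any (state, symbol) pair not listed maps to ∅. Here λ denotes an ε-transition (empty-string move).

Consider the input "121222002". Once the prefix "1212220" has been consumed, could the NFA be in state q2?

Start in {q0}.
Read '1': q0→{q1}; now {q1}.
Read '2': q1→{q0, q8}; now {q0, q8}.
Read '1': q0→{q1}, q8→{q0, q7, q8}; union {q0, q1, q7, q8}; ε-closure = {q0, q1, q5, q7, q8}.
Read '2': q0→{q4, q7}, q1→{q0, q8}, q5→∅, q7→{q0, q2}, q8→{q1, q7}; union {q0, q1, q2, q4, q7, q8}; ε-closure = {q0, q1, q2, q4, q5, q7, q8}.
Read '2': q0→{q4, q7}, q1→{q0, q8}, q2→{q1, q3}, q4→{q8}, q5→∅, q7→{q0, q2}, q8→{q1, q7}; union {q0, q1, q2, q3, q4, q7, q8}; ε-closure = {q0, q1, q2, q3, q4, q5, q7, q8}.
Read '2': q0→{q4, q7}, q1→{q0, q8}, q2→{q1, q3}, q3→∅, q4→{q8}, q5→∅, q7→{q0, q2}, q8→{q1, q7}; union {q0, q1, q2, q3, q4, q7, q8}; ε-closure = {q0, q1, q2, q3, q4, q5, q7, q8}.
Read '0': q0→∅, q1→∅, q2→{q2, q3}, q3→{q1}, q4→{q0}, q5→{q1, q2}, q7→{q0, q8}, q8→{q4, q7}; union {q0, q1, q2, q3, q4, q7, q8}; ε-closure = {q0, q1, q2, q3, q4, q5, q7, q8}.
State q2 is in {q0, q1, q2, q3, q4, q5, q7, q8}.

Yes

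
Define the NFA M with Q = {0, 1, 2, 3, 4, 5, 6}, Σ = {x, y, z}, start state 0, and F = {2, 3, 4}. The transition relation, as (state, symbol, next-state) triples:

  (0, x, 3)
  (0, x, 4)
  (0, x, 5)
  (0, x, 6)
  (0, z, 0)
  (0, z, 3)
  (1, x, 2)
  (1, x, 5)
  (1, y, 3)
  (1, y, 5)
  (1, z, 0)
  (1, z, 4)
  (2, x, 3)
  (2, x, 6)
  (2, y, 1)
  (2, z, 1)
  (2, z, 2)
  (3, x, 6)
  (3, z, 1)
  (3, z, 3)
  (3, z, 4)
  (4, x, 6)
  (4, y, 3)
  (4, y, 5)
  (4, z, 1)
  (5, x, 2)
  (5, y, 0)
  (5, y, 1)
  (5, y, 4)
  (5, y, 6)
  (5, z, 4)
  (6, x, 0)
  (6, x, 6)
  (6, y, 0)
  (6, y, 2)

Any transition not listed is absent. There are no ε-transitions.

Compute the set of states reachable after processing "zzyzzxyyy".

Start in {0}.
Read 'z': 0→{0, 3}; now {0, 3}.
Read 'z': 0→{0, 3}, 3→{1, 3, 4}; now {0, 1, 3, 4}.
Read 'y': 0→∅, 1→{3, 5}, 3→∅, 4→{3, 5}; now {3, 5}.
Read 'z': 3→{1, 3, 4}, 5→{4}; now {1, 3, 4}.
Read 'z': 1→{0, 4}, 3→{1, 3, 4}, 4→{1}; now {0, 1, 3, 4}.
Read 'x': 0→{3, 4, 5, 6}, 1→{2, 5}, 3→{6}, 4→{6}; now {2, 3, 4, 5, 6}.
Read 'y': 2→{1}, 3→∅, 4→{3, 5}, 5→{0, 1, 4, 6}, 6→{0, 2}; now {0, 1, 2, 3, 4, 5, 6}.
Read 'y': 0→∅, 1→{3, 5}, 2→{1}, 3→∅, 4→{3, 5}, 5→{0, 1, 4, 6}, 6→{0, 2}; now {0, 1, 2, 3, 4, 5, 6}.
Read 'y': 0→∅, 1→{3, 5}, 2→{1}, 3→∅, 4→{3, 5}, 5→{0, 1, 4, 6}, 6→{0, 2}; now {0, 1, 2, 3, 4, 5, 6}.

{0, 1, 2, 3, 4, 5, 6}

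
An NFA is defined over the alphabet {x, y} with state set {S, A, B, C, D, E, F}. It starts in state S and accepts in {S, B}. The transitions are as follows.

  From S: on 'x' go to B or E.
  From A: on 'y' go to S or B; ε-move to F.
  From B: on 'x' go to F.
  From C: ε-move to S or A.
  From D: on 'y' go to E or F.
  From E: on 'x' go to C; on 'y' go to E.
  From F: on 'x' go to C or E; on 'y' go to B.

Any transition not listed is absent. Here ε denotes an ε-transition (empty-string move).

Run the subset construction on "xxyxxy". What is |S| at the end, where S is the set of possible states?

Start in {S}.
Read 'x': S→{B, E}; now {B, E}.
Read 'x': B→{F}, E→{C}; union {C, F}; ε-closure = {S, A, C, F}.
Read 'y': S→∅, A→{S, B}, C→∅, F→{B}; now {S, B}.
Read 'x': S→{B, E}, B→{F}; now {B, E, F}.
Read 'x': B→{F}, E→{C}, F→{C, E}; union {C, E, F}; ε-closure = {S, A, C, E, F}.
Read 'y': S→∅, A→{S, B}, C→∅, E→{E}, F→{B}; now {S, B, E}.
That set has 3 states.

3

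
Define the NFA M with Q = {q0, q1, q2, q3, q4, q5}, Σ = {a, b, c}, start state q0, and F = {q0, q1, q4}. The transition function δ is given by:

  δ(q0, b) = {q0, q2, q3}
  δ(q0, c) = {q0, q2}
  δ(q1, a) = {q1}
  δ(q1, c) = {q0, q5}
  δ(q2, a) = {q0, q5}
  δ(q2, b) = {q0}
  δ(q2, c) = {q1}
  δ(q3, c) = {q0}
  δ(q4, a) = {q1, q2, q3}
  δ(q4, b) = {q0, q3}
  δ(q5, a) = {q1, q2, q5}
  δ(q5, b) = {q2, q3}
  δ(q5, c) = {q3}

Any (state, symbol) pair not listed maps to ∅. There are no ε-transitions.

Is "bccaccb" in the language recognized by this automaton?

Start in {q0}.
Read 'b': q0→{q0, q2, q3}; now {q0, q2, q3}.
Read 'c': q0→{q0, q2}, q2→{q1}, q3→{q0}; now {q0, q1, q2}.
Read 'c': q0→{q0, q2}, q1→{q0, q5}, q2→{q1}; now {q0, q1, q2, q5}.
Read 'a': q0→∅, q1→{q1}, q2→{q0, q5}, q5→{q1, q2, q5}; now {q0, q1, q2, q5}.
Read 'c': q0→{q0, q2}, q1→{q0, q5}, q2→{q1}, q5→{q3}; now {q0, q1, q2, q3, q5}.
Read 'c': q0→{q0, q2}, q1→{q0, q5}, q2→{q1}, q3→{q0}, q5→{q3}; now {q0, q1, q2, q3, q5}.
Read 'b': q0→{q0, q2, q3}, q1→∅, q2→{q0}, q3→∅, q5→{q2, q3}; now {q0, q2, q3}.
The final set {q0, q2, q3} contains the accepting state q0.

Yes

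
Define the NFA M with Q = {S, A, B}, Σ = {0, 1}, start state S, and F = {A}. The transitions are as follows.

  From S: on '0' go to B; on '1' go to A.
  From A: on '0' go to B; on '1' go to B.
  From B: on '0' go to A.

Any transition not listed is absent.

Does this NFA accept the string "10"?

No

Start in {S}.
Read '1': {S} → {A}.
Read '0': {A} → {B}.
The final set {B} contains no accepting state.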